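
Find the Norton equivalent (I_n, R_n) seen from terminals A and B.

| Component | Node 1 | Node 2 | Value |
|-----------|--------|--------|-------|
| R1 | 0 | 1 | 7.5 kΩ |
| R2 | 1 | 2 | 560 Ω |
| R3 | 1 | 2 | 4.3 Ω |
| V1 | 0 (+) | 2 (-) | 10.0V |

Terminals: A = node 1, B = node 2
Find the Thévenin equivalent first; then I_n = V_th/R_th and R_n = R_th.
Step 1 — V_th is the open-circuit voltage V_A - V_B (nothing connected across the terminals).
Nodal analysis, taking node 2 as the 0 V reference.
Source V1 fixes V_0 = 10 V.
KCL at each unknown node (sum of currents leaving = 0; resistances in Ω):
  Node 1: (V_1 - 10)/7500 + (V_1 - 0)/560 + (V_1 - 0)/4.3 = 0
Collecting terms: 0.2345 × V_1 = 0.001333  =>  V_1 = 0.005686 V
V_th = V_1 - V_2 = 0.005686 - 0 = 0.005686 V
Step 2 — R_th: zero the source — replace V1 by a short circuit (node 2 merges into node 0) — and find the resistance seen between A (node 1) and B (node 0).
Reduce the network between node 1 (A) and node 0 (B) by series/parallel combination:
  Rp1 = R1 ‖ R2 ‖ R3 (parallel, all between nodes 0 and 1) = 1/(1/7500 + 1/560 + 1/4.3) = 4.265 Ω
R_th = 4.265 Ω
I_n = V_th/R_th = 0.005686/4.265 = 0.001333 A, and R_n = R_th = 4.265 Ω

Final answer: I_n = 0.001333 A, R_n = 4.265 Ω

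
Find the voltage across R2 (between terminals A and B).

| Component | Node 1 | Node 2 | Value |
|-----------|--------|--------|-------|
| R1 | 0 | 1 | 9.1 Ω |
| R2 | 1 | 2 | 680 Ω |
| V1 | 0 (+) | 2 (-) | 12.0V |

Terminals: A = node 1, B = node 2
R1 and R2 are in series across V1 (node 0 → node 1 → node 2), and the output A–B is taken across R2, so this is a voltage divider.
Series current: I = V1/(R1 + R2) = 12/(9.1 + 680) = 12/689.1 = 0.01741 A
V_R2 = I × R2 = V1 × R2/(R1 + R2) = 12 × 680/689.1 = 11.84 V

Final answer: 11.84 V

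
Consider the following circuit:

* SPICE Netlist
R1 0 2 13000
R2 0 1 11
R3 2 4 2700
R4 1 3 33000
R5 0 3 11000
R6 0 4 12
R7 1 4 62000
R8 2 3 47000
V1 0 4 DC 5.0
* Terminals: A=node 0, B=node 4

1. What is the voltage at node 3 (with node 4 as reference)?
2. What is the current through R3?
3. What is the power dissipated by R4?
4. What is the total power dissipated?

Nodal analysis, taking node 4 as the 0 V reference.
Source V1 fixes V_0 = 5 V.
KCL at each unknown node (sum of currents leaving = 0; resistances in Ω):
  Node 1: (V_1 - 5)/11 + (V_1 - V_3)/33000 + (V_1 - 0)/62000 = 0
  Node 2: (V_2 - 5)/13000 + (V_2 - 0)/2700 + (V_2 - V_3)/47000 = 0
  Node 3: (V_3 - V_1)/33000 + (V_3 - 5)/11000 + (V_3 - V_2)/47000 = 0
Collecting terms (coefficients in siemens):
  0.09096·V_1 - 0.0000303·V_3 = 0.4545
  0.0004686·V_2 - 0.00002128·V_3 = 0.0003846
  0.0001425·V_3 - 0.0000303·V_1 - 0.00002128·V_2 = 0.0004545
Solving these 3 simultaneous equations (Gaussian elimination) gives:
  V_1 = 4.999 V, V_2 = 1.021 V, V_3 = 4.406 V
Part 1:
  Read off the nodal solution: V_3 = 4.406 V
Part 2:
  I_R3 = (V_2 - V_4)/R3 = (1.021 - 0)/2700 = 0.0003781 A
  Magnitude: I_R3 = 0.0003781 A
Part 3:
  I_R4 = (V_1 - V_3)/R4 = (4.999 - 4.406)/33000 = 0.00001798 A
  P_R4 = I_R4² × R4 = (0.00001798)² × 33000 = 0.00001067 W
Part 4:
  Power in each resistor, P = (ΔV)²/R:
    P_R1 = (5 - 1.021)²/13000 = 0.001218 W
    P_R2 = (5 - 4.999)²/11 = 0.000000107 W
    P_R3 = (1.021 - 0)²/2700 = 0.000386 W
    P_R4 = (4.999 - 4.406)²/33000 = 0.00001067 W
    P_R5 = (5 - 4.406)²/11000 = 0.00003212 W
    P_R6 = (5 - 0)²/12 = 2.083 W
    P_R7 = (4.999 - 0)²/62000 = 0.0004031 W
    P_R8 = (1.021 - 4.406)²/47000 = 0.0002438 W
  P_total = P_R1 + P_R2 + P_R3 + P_R4 + P_R5 + P_R6 + P_R7 + P_R8 = 2.086 W

Final answers:
1. V_3 = 4.406 V
2. I_R3 = 0.0003781 A
3. P_R4 = 1.067e-05 W
4. P_total = 2.086 W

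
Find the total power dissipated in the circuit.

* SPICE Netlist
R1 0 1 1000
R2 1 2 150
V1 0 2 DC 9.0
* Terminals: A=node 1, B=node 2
Nodal analysis, taking node 2 as the 0 V reference.
Source V1 fixes V_0 = 9 V.
KCL at each unknown node (sum of currents leaving = 0; resistances in Ω):
  Node 1: (V_1 - 9)/1000 + (V_1 - 0)/150 = 0
Collecting terms: 0.007667 × V_1 = 0.009  =>  V_1 = 1.174 V
Power in each resistor, P = (ΔV)²/R:
  P_R1 = (9 - 1.174)²/1000 = 0.06125 W
  P_R2 = (1.174 - 0)²/150 = 0.009187 W
P_total = P_R1 + P_R2 = 0.07043 W

Final answer: 0.07043 W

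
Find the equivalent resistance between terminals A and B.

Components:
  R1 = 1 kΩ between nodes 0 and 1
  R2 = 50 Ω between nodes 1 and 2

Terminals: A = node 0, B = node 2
Reduce the network between node 0 (A) and node 2 (B) by series/parallel combination:
  Rs1 = R1 + R2 (series, joined only at node 1) = 1000 + 50 = 1050 Ω
R_eq = 1.05 kΩ

Final answer: 1.05 kΩ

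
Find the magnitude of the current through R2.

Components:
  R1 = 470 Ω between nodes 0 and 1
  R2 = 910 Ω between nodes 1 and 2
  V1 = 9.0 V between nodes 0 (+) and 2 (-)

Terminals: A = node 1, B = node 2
Nodal analysis, taking node 2 as the 0 V reference.
Source V1 fixes V_0 = 9 V.
KCL at each unknown node (sum of currents leaving = 0; resistances in Ω):
  Node 1: (V_1 - 9)/470 + (V_1 - 0)/910 = 0
Collecting terms: 0.003227 × V_1 = 0.01915  =>  V_1 = 5.935 V
I_R2 = (V_1 - V_2)/R2 = (5.935 - 0)/910 = 0.006522 A
|I_R2| = 0.006522 A

Final answer: |I_R2| = 0.006522 A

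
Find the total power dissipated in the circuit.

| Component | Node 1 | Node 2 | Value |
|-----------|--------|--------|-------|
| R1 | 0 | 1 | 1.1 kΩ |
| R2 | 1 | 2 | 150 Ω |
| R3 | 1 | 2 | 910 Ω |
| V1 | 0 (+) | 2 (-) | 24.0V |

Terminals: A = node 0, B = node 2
Nodal analysis, taking node 2 as the 0 V reference.
Source V1 fixes V_0 = 24 V.
KCL at each unknown node (sum of currents leaving = 0; resistances in Ω):
  Node 1: (V_1 - 24)/1100 + (V_1 - 0)/150 + (V_1 - 0)/910 = 0
Collecting terms: 0.008675 × V_1 = 0.02182  =>  V_1 = 2.515 V
Power in each resistor, P = (ΔV)²/R:
  P_R1 = (24 - 2.515)²/1100 = 0.4196 W
  P_R2 = (2.515 - 0)²/150 = 0.04217 W
  P_R3 = (2.515 - 0)²/910 = 0.006952 W
P_total = P_R1 + P_R2 + P_R3 = 0.4688 W

Final answer: 0.4688 W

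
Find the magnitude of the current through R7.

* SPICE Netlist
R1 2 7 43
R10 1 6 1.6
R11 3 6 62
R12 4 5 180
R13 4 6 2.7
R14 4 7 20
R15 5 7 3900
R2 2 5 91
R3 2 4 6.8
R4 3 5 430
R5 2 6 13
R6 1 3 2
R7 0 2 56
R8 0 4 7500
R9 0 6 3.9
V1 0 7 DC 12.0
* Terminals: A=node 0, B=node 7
Nodal analysis, taking node 7 as the 0 V reference.
Source V1 fixes V_0 = 12 V.
KCL at each unknown node (sum of currents leaving = 0; resistances in Ω):
  Node 1: (V_1 - V_3)/2 + (V_1 - V_6)/1.6 = 0
  Node 2: (V_2 - 0)/43 + (V_2 - V_5)/91 + (V_2 - V_4)/6.8 + (V_2 - V_6)/13 + (V_2 - 12)/56 = 0
  Node 3: (V_3 - V_5)/430 + (V_3 - V_1)/2 + (V_3 - V_6)/62 = 0
  Node 4: (V_4 - V_2)/6.8 + (V_4 - 12)/7500 + (V_4 - V_5)/180 + (V_4 - V_6)/2.7 + (V_4 - 0)/20 = 0
  Node 5: (V_5 - V_2)/91 + (V_5 - V_3)/430 + (V_5 - V_4)/180 + (V_5 - 0)/3900 = 0
  Node 6: (V_6 - V_2)/13 + (V_6 - 12)/3.9 + (V_6 - V_1)/1.6 + (V_6 - V_3)/62 + (V_6 - V_4)/2.7 = 0
Collecting terms (coefficients in siemens):
  1.125·V_1 - 0.5·V_3 - 0.625·V_6 = 0
  0.2761·V_2 - 0.1471·V_4 - 0.01099·V_5 - 0.07692·V_6 = 0.2143
  0.5185·V_3 - 0.5·V_1 - 0.002326·V_5 - 0.01613·V_6 = 0
  0.5731·V_4 - 0.1471·V_2 - 0.005556·V_5 - 0.3704·V_6 = 0.0016
  0.01913·V_5 - 0.01099·V_2 - 0.002326·V_3 - 0.005556·V_4 = 0
  1.345·V_6 - 0.625·V_1 - 0.07692·V_2 - 0.01613·V_3 - 0.3704·V_4 = 3.077
Solving these 6 simultaneous equations (Gaussian elimination) gives:
  V_1 = 9.801 V, V_2 = 8.419 V, V_3 = 9.795 V, V_4 = 8.582 V
  V_5 = 8.521 V, V_6 = 9.806 V
I_R7 = (V_0 - V_2)/R7 = (12 - 8.419)/56 = 0.06395 A
|I_R7| = 0.06395 A

Final answer: |I_R7| = 0.06395 A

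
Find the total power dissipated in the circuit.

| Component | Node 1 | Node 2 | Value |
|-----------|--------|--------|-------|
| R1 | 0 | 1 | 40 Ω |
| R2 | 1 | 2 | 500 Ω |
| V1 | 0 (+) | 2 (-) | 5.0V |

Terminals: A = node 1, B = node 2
Nodal analysis, taking node 2 as the 0 V reference.
Source V1 fixes V_0 = 5 V.
KCL at each unknown node (sum of currents leaving = 0; resistances in Ω):
  Node 1: (V_1 - 5)/40 + (V_1 - 0)/500 = 0
Collecting terms: 0.027 × V_1 = 0.125  =>  V_1 = 4.63 V
Power in each resistor, P = (ΔV)²/R:
  P_R1 = (5 - 4.63)²/40 = 0.003429 W
  P_R2 = (4.63 - 0)²/500 = 0.04287 W
P_total = P_R1 + P_R2 = 0.0463 W

Final answer: 0.0463 W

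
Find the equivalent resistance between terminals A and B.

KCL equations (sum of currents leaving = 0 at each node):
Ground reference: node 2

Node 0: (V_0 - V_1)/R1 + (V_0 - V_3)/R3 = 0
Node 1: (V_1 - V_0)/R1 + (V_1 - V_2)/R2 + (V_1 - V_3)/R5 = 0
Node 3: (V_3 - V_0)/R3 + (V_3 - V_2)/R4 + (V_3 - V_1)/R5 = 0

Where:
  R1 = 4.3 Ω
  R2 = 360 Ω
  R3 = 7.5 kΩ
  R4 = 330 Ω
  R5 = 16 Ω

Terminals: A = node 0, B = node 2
The network is not a plain series/parallel combination. Inject a 1 A test current into terminal A (node 0) and return it from terminal B (node 2); then R_eq = V_A / (1 A).
Nodal analysis, taking node 2 as the 0 V reference.
Current source I_test pushes 1 A into node 0 and draws it out of node 2.
KCL at each unknown node (sum of currents leaving = 0; resistances in Ω):
  Node 0: (V_0 - V_1)/4.3 + (V_0 - V_3)/7500 - 1 = 0
  Node 1: (V_1 - V_0)/4.3 + (V_1 - 0)/360 + (V_1 - V_3)/16 = 0
  Node 3: (V_3 - V_0)/7500 + (V_3 - V_1)/16 + (V_3 - 0)/330 = 0
Collecting terms (coefficients in siemens):
  0.2327·V_0 - 0.2326·V_1 - 0.0001333·V_3 = 1
  0.2978·V_1 - 0.2326·V_0 - 0.0625·V_3 = 0
  0.06566·V_3 - 0.0001333·V_0 - 0.0625·V_1 = 0
Solving these 3 simultaneous equations (Gaussian elimination) gives:
  V_0 = 180.7 V, V_1 = 176.4 V, V_3 = 168.3 V
R_eq = V_0 / 1 A = 180.7 Ω

Final answer: 180.7 Ω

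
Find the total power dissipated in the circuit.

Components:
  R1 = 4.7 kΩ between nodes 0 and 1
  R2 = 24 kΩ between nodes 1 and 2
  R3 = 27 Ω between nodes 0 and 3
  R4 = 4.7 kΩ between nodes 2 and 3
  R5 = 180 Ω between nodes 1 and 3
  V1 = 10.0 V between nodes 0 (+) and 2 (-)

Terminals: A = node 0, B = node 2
Nodal analysis, taking node 2 as the 0 V reference.
Source V1 fixes V_0 = 10 V.
KCL at each unknown node (sum of currents leaving = 0; resistances in Ω):
  Node 1: (V_1 - 10)/4700 + (V_1 - 0)/24000 + (V_1 - V_3)/180 = 0
  Node 3: (V_3 - 10)/27 + (V_3 - 0)/4700 + (V_3 - V_1)/180 = 0
Collecting terms (coefficients in siemens):
  0.00581·V_1 - 0.005556·V_3 = 0.002128
  0.04281·V_3 - 0.005556·V_1 = 0.3704
Determinant D = (0.00581)(0.04281) - (-0.005556)(-0.005556) = 0.0002178
V_1 = [(0.002128)(0.04281) - (-0.005556)(0.3704)]/D = 9.864 V
V_3 = [(0.00581)(0.3704) - (0.002128)(-0.005556)]/D = 9.933 V
Power in each resistor, P = (ΔV)²/R:
  P_R1 = (10 - 9.864)²/4700 = 0.000003943 W
  P_R2 = (9.864 - 0)²/24000 = 0.004054 W
  P_R3 = (10 - 9.933)²/27 = 0.0001681 W
  P_R4 = (0 - 9.933)²/4700 = 0.02099 W
  P_R5 = (9.864 - 9.933)²/180 = 0.00002627 W
P_total = P_R1 + P_R2 + P_R3 + P_R4 + P_R5 = 0.02524 W

Final answer: 0.02524 W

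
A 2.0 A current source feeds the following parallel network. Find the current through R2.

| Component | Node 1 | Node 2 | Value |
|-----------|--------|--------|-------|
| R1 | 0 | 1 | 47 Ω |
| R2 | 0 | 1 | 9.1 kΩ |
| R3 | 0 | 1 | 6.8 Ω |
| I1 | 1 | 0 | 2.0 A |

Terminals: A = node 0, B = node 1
All resistors sit directly between nodes 0 and 1, so they are in parallel and share one voltage V; the full source current 2 A splits among them.
1/R_par = 1/47 + 1/9100 + 1/6.8 = 0.1684 S  =>  R_par = 5.937 Ω
V = I × R_par = 2 × 5.937 = 11.87 V
I_R2 = V/R2 = 11.87/9100 = 0.001305 A

Final answer: 0.001305 A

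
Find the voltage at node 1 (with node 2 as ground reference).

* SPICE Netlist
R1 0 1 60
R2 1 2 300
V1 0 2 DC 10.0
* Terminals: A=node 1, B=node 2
Nodal analysis, taking node 2 as the 0 V reference.
Source V1 fixes V_0 = 10 V.
KCL at each unknown node (sum of currents leaving = 0; resistances in Ω):
  Node 1: (V_1 - 10)/60 + (V_1 - 0)/300 = 0
Collecting terms: 0.02 × V_1 = 0.1667  =>  V_1 = 8.333 V
The requested potential is V_1 = 8.333 V.

Final answer: V_1 = 8.333 V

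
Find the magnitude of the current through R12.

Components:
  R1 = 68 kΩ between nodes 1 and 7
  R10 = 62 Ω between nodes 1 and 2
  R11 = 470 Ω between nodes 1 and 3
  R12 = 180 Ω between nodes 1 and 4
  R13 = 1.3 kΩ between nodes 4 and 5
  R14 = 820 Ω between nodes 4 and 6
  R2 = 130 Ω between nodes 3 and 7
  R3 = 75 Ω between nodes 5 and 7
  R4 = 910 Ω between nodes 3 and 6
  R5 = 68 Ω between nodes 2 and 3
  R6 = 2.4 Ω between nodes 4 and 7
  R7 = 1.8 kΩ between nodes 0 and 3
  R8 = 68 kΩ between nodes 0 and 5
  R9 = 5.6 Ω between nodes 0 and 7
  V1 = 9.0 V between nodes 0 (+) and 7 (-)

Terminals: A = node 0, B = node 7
Nodal analysis, taking node 7 as the 0 V reference.
Source V1 fixes V_0 = 9 V.
KCL at each unknown node (sum of currents leaving = 0; resistances in Ω):
  Node 1: (V_1 - 0)/68000 + (V_1 - V_2)/62 + (V_1 - V_3)/470 + (V_1 - V_4)/180 = 0
  Node 2: (V_2 - V_3)/68 + (V_2 - V_1)/62 = 0
  Node 3: (V_3 - 0)/130 + (V_3 - V_6)/910 + (V_3 - V_2)/68 + (V_3 - 9)/1800 + (V_3 - V_1)/470 = 0
  Node 4: (V_4 - 0)/2.4 + (V_4 - V_1)/180 + (V_4 - V_5)/1300 + (V_4 - V_6)/820 = 0
  Node 5: (V_5 - 0)/75 + (V_5 - 9)/68000 + (V_5 - V_4)/1300 = 0
  Node 6: (V_6 - V_3)/910 + (V_6 - V_4)/820 = 0
Collecting terms (coefficients in siemens):
  0.02383·V_1 - 0.01613·V_2 - 0.002128·V_3 - 0.005556·V_4 = 0
  0.03083·V_2 - 0.01613·V_1 - 0.01471·V_3 = 0
  0.02618·V_3 - 0.002128·V_1 - 0.01471·V_2 - 0.001099·V_6 = 0.005
  0.4242·V_4 - 0.005556·V_1 - 0.0007692·V_5 - 0.00122·V_6 = 0
  0.01412·V_5 - 0.0007692·V_4 = 0.0001324
  0.002318·V_6 - 0.001099·V_3 - 0.00122·V_4 = 0
Solving these 6 simultaneous equations (Gaussian elimination) gives:
  V_1 = 0.26 V, V_2 = 0.3292 V, V_3 = 0.4052 V, V_4 = 0.00398 V
  V_5 = 0.009592 V, V_6 = 0.1942 V
I_R12 = (V_1 - V_4)/R12 = (0.26 - 0.00398)/180 = 0.001422 A
|I_R12| = 0.001422 A

Final answer: |I_R12| = 0.001422 A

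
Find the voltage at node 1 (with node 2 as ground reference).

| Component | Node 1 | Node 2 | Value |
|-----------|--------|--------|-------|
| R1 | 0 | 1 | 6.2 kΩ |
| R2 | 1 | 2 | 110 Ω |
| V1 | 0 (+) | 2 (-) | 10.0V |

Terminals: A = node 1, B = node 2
Nodal analysis, taking node 2 as the 0 V reference.
Source V1 fixes V_0 = 10 V.
KCL at each unknown node (sum of currents leaving = 0; resistances in Ω):
  Node 1: (V_1 - 10)/6200 + (V_1 - 0)/110 = 0
Collecting terms: 0.009252 × V_1 = 0.001613  =>  V_1 = 0.1743 V
The requested potential is V_1 = 0.1743 V.

Final answer: V_1 = 0.1743 V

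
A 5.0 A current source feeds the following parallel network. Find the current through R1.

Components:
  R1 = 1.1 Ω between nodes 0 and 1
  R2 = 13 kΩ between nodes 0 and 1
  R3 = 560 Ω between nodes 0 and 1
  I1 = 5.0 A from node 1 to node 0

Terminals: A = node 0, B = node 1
All resistors sit directly between nodes 0 and 1, so they are in parallel and share one voltage V; the full source current 5 A splits among them.
1/R_par = 1/1.1 + 1/13000 + 1/560 = 0.911 S  =>  R_par = 1.098 Ω
V = I × R_par = 5 × 1.098 = 5.489 V
I_R1 = V/R1 = 5.489/1.1 = 4.99 A

Final answer: 4.99 A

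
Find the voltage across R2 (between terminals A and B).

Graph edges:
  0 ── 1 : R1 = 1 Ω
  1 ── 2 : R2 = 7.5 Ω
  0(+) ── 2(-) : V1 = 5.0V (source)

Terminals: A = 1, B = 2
R1 and R2 are in series across V1 (node 0 → node 1 → node 2), and the output A–B is taken across R2, so this is a voltage divider.
Series current: I = V1/(R1 + R2) = 5/(1 + 7.5) = 5/8.5 = 0.5882 A
V_R2 = I × R2 = V1 × R2/(R1 + R2) = 5 × 7.5/8.5 = 4.412 V

Final answer: 4.412 V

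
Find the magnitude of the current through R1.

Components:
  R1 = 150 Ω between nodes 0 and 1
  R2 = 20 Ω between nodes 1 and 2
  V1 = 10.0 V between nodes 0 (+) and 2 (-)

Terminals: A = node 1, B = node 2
Nodal analysis, taking node 2 as the 0 V reference.
Source V1 fixes V_0 = 10 V.
KCL at each unknown node (sum of currents leaving = 0; resistances in Ω):
  Node 1: (V_1 - 10)/150 + (V_1 - 0)/20 = 0
Collecting terms: 0.05667 × V_1 = 0.06667  =>  V_1 = 1.176 V
I_R1 = (V_0 - V_1)/R1 = (10 - 1.176)/150 = 0.05882 A
|I_R1| = 0.05882 A

Final answer: |I_R1| = 0.05882 A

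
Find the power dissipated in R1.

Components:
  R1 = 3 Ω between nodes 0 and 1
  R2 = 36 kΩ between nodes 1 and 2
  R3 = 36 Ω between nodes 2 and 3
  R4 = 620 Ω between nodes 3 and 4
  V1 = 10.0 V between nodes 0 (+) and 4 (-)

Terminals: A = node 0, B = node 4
Nodal analysis, taking node 4 as the 0 V reference.
Source V1 fixes V_0 = 10 V.
KCL at each unknown node (sum of currents leaving = 0; resistances in Ω):
  Node 1: (V_1 - 10)/3 + (V_1 - V_2)/36000 = 0
  Node 2: (V_2 - V_1)/36000 + (V_2 - V_3)/36 = 0
  Node 3: (V_3 - V_2)/36 + (V_3 - 0)/620 = 0
Collecting terms (coefficients in siemens):
  0.3334·V_1 - 0.00002778·V_2 = 3.333
  0.02781·V_2 - 0.00002778·V_1 - 0.02778·V_3 = 0
  0.02939·V_3 - 0.02778·V_2 = 0
Solving these 3 simultaneous equations (Gaussian elimination) gives:
  V_1 = 9.999 V, V_2 = 0.1789 V, V_3 = 0.1691 V
I_R1 = (V_0 - V_1)/R1 = (10 - 9.999)/3 = 0.0002728 A
P_R1 = I_R1² × R1 = (0.0002728)² × 3 = 0.0000002232 W

Final answer: 2.232e-07 W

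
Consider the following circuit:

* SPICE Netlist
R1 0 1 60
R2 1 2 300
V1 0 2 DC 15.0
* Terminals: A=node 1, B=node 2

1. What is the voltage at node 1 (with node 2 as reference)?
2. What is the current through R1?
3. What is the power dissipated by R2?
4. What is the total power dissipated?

Nodal analysis, taking node 2 as the 0 V reference.
Source V1 fixes V_0 = 15 V.
KCL at each unknown node (sum of currents leaving = 0; resistances in Ω):
  Node 1: (V_1 - 15)/60 + (V_1 - 0)/300 = 0
Collecting terms: 0.02 × V_1 = 0.25  =>  V_1 = 12.5 V
Part 1:
  Read off the nodal solution: V_1 = 12.5 V
Part 2:
  I_R1 = (V_0 - V_1)/R1 = (15 - 12.5)/60 = 0.04167 A
  Magnitude: I_R1 = 0.04167 A
Part 3:
  I_R2 = (V_1 - V_2)/R2 = (12.5 - 0)/300 = 0.04167 A
  P_R2 = I_R2² × R2 = (0.04167)² × 300 = 0.5208 W
Part 4:
  Power in each resistor, P = (ΔV)²/R:
    P_R1 = (15 - 12.5)²/60 = 0.1042 W
    P_R2 = (12.5 - 0)²/300 = 0.5208 W
  P_total = P_R1 + P_R2 = 0.625 W

Final answers:
1. V_1 = 12.5 V
2. I_R1 = 0.04167 A
3. P_R2 = 0.5208 W
4. P_total = 0.625 W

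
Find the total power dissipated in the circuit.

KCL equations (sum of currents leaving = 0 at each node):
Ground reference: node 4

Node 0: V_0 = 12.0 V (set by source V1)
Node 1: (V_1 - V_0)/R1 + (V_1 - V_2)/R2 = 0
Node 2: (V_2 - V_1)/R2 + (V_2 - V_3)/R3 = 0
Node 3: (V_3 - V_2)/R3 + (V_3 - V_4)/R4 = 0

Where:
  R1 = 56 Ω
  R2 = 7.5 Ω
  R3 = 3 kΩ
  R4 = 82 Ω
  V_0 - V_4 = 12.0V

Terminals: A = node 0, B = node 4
Nodal analysis, taking node 4 as the 0 V reference.
Source V1 fixes V_0 = 12 V.
KCL at each unknown node (sum of currents leaving = 0; resistances in Ω):
  Node 1: (V_1 - 12)/56 + (V_1 - V_2)/7.5 = 0
  Node 2: (V_2 - V_1)/7.5 + (V_2 - V_3)/3000 = 0
  Node 3: (V_3 - V_2)/3000 + (V_3 - 0)/82 = 0
Collecting terms (coefficients in siemens):
  0.1512·V_1 - 0.1333·V_2 = 0.2143
  0.1337·V_2 - 0.1333·V_1 - 0.0003333·V_3 = 0
  0.01253·V_3 - 0.0003333·V_2 = 0
Solving these 3 simultaneous equations (Gaussian elimination) gives:
  V_1 = 11.79 V, V_2 = 11.76 V, V_3 = 0.3128 V
Power in each resistor, P = (ΔV)²/R:
  P_R1 = (12 - 11.79)²/56 = 0.000815 W
  P_R2 = (11.79 - 11.76)²/7.5 = 0.0001092 W
  P_R3 = (11.76 - 0.3128)²/3000 = 0.04366 W
  P_R4 = (0.3128 - 0)²/82 = 0.001193 W
P_total = P_R1 + P_R2 + P_R3 + P_R4 = 0.04578 W

Final answer: 0.04578 W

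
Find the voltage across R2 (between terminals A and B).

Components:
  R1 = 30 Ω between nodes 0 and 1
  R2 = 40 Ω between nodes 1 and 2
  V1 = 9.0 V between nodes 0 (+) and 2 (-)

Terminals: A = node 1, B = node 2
R1 and R2 are in series across V1 (node 0 → node 1 → node 2), and the output A–B is taken across R2, so this is a voltage divider.
Series current: I = V1/(R1 + R2) = 9/(30 + 40) = 9/70 = 0.1286 A
V_R2 = I × R2 = V1 × R2/(R1 + R2) = 9 × 40/70 = 5.143 V

Final answer: 5.143 V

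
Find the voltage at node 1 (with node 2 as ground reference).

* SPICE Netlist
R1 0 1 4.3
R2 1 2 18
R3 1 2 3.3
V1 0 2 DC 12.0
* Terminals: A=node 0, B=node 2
Nodal analysis, taking node 2 as the 0 V reference.
Source V1 fixes V_0 = 12 V.
KCL at each unknown node (sum of currents leaving = 0; resistances in Ω):
  Node 1: (V_1 - 12)/4.3 + (V_1 - 0)/18 + (V_1 - 0)/3.3 = 0
Collecting terms: 0.5911 × V_1 = 2.791  =>  V_1 = 4.721 V
The requested potential is V_1 = 4.721 V.

Final answer: V_1 = 4.721 V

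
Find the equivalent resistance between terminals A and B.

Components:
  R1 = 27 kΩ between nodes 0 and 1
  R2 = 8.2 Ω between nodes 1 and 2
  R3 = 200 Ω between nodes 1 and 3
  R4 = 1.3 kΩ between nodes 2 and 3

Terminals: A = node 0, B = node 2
Reduce the network between node 0 (A) and node 2 (B) by series/parallel combination:
  Rs1 = R3 + R4 (series, joined only at node 3) = 200 + 1300 = 1500 Ω
  Rp1 = R2 ‖ Rs1 (parallel, both between nodes 1 and 2) = 1/(1/8.2 + 1/1500) = 8.155 Ω
  Rs2 = R1 + Rp1 (series, joined only at node 1) = 27000 + 8.155 = 27010 Ω
R_eq = 27.01 kΩ

Final answer: 27.01 kΩ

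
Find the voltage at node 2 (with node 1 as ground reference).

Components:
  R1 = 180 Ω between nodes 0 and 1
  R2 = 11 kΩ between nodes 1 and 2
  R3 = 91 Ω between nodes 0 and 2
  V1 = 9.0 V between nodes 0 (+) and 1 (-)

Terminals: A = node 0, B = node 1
Nodal analysis, taking node 1 as the 0 V reference.
Source V1 fixes V_0 = 9 V.
KCL at each unknown node (sum of currents leaving = 0; resistances in Ω):
  Node 2: (V_2 - 0)/11000 + (V_2 - 9)/91 = 0
Collecting terms: 0.01108 × V_2 = 0.0989  =>  V_2 = 8.926 V
The requested potential is V_2 = 8.926 V.

Final answer: V_2 = 8.926 V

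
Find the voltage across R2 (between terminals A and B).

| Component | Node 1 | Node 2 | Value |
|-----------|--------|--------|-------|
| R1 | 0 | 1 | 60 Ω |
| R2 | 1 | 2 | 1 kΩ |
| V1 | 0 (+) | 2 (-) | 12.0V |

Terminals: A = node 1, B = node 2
R1 and R2 are in series across V1 (node 0 → node 1 → node 2), and the output A–B is taken across R2, so this is a voltage divider.
Series current: I = V1/(R1 + R2) = 12/(60 + 1000) = 12/1060 = 0.01132 A
V_R2 = I × R2 = V1 × R2/(R1 + R2) = 12 × 1000/1060 = 11.32 V

Final answer: 11.32 V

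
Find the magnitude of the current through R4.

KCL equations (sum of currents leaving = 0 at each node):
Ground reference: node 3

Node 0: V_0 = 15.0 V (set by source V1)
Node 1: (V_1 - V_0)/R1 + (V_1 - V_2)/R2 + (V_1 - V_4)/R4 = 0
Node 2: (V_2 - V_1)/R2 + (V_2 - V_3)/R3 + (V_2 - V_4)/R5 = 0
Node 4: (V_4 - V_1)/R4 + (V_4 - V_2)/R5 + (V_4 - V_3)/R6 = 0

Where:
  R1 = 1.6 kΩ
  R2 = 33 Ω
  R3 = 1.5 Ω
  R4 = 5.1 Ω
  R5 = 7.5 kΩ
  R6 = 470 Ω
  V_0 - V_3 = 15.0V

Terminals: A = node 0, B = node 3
Nodal analysis, taking node 3 as the 0 V reference.
Source V1 fixes V_0 = 15 V.
KCL at each unknown node (sum of currents leaving = 0; resistances in Ω):
  Node 1: (V_1 - 15)/1600 + (V_1 - V_2)/33 + (V_1 - V_4)/5.1 = 0
  Node 2: (V_2 - V_1)/33 + (V_2 - 0)/1.5 + (V_2 - V_4)/7500 = 0
  Node 4: (V_4 - V_1)/5.1 + (V_4 - V_2)/7500 + (V_4 - 0)/470 = 0
Collecting terms (coefficients in siemens):
  0.227·V_1 - 0.0303·V_2 - 0.1961·V_4 = 0.009375
  0.6971·V_2 - 0.0303·V_1 - 0.0001333·V_4 = 0
  0.1983·V_4 - 0.1961·V_1 - 0.0001333·V_2 = 0
Solving these 3 simultaneous equations (Gaussian elimination) gives:
  V_1 = 0.2945 V, V_2 = 0.01286 V, V_4 = 0.2911 V
I_R4 = (V_1 - V_4)/R4 = (0.2945 - 0.2911)/5.1 = 0.0006566 A
|I_R4| = 0.0006566 A

Final answer: |I_R4| = 0.0006566 A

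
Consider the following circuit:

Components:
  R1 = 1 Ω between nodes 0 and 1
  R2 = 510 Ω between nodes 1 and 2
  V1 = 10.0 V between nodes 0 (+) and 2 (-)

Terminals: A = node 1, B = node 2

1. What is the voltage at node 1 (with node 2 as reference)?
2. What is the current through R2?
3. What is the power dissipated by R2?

Nodal analysis, taking node 2 as the 0 V reference.
Source V1 fixes V_0 = 10 V.
KCL at each unknown node (sum of currents leaving = 0; resistances in Ω):
  Node 1: (V_1 - 10)/1 + (V_1 - 0)/510 = 0
Collecting terms: 1.002 × V_1 = 10  =>  V_1 = 9.98 V
Part 1:
  Read off the nodal solution: V_1 = 9.98 V
Part 2:
  I_R2 = (V_1 - V_2)/R2 = (9.98 - 0)/510 = 0.01957 A
  Magnitude: I_R2 = 0.01957 A
Part 3:
  I_R2 = (V_1 - V_2)/R2 = (9.98 - 0)/510 = 0.01957 A
  P_R2 = I_R2² × R2 = (0.01957)² × 510 = 0.1953 W

Final answers:
1. V_1 = 9.98 V
2. I_R2 = 0.01957 A
3. P_R2 = 0.1953 W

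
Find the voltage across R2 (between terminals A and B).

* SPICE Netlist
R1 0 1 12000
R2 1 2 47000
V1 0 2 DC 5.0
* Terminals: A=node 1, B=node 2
R1 and R2 are in series across V1 (node 0 → node 1 → node 2), and the output A–B is taken across R2, so this is a voltage divider.
Series current: I = V1/(R1 + R2) = 5/(12000 + 47000) = 5/59000 = 0.00008475 A
V_R2 = I × R2 = V1 × R2/(R1 + R2) = 5 × 47000/59000 = 3.983 V

Final answer: 3.983 V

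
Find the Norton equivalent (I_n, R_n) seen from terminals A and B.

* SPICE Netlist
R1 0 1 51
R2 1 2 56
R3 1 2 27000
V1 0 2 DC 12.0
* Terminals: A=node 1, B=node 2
Find the Thévenin equivalent first; then I_n = V_th/R_th and R_n = R_th.
Step 1 — V_th is the open-circuit voltage V_A - V_B (nothing connected across the terminals).
Nodal analysis, taking node 2 as the 0 V reference.
Source V1 fixes V_0 = 12 V.
KCL at each unknown node (sum of currents leaving = 0; resistances in Ω):
  Node 1: (V_1 - 12)/51 + (V_1 - 0)/56 + (V_1 - 0)/27000 = 0
Collecting terms: 0.0375 × V_1 = 0.2353  =>  V_1 = 6.274 V
V_th = V_1 - V_2 = 6.274 - 0 = 6.274 V
Step 2 — R_th: zero the source — replace V1 by a short circuit (node 2 merges into node 0) — and find the resistance seen between A (node 1) and B (node 0).
Reduce the network between node 1 (A) and node 0 (B) by series/parallel combination:
  Rp1 = R1 ‖ R2 ‖ R3 (parallel, all between nodes 0 and 1) = 1/(1/51 + 1/56 + 1/27000) = 26.67 Ω
R_th = 26.67 Ω
I_n = V_th/R_th = 6.274/26.67 = 0.2353 A, and R_n = R_th = 26.67 Ω

Final answer: I_n = 0.2353 A, R_n = 26.67 Ω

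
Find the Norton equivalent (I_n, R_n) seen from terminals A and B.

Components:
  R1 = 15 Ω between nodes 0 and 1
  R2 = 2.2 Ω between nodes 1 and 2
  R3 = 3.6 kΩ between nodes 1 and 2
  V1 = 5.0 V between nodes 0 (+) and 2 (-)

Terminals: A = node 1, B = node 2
Find the Thévenin equivalent first; then I_n = V_th/R_th and R_n = R_th.
Step 1 — V_th is the open-circuit voltage V_A - V_B (nothing connected across the terminals).
Nodal analysis, taking node 2 as the 0 V reference.
Source V1 fixes V_0 = 5 V.
KCL at each unknown node (sum of currents leaving = 0; resistances in Ω):
  Node 1: (V_1 - 5)/15 + (V_1 - 0)/2.2 + (V_1 - 0)/3600 = 0
Collecting terms: 0.5215 × V_1 = 0.3333  =>  V_1 = 0.6392 V
V_th = V_1 - V_2 = 0.6392 - 0 = 0.6392 V
Step 2 — R_th: zero the source — replace V1 by a short circuit (node 2 merges into node 0) — and find the resistance seen between A (node 1) and B (node 0).
Reduce the network between node 1 (A) and node 0 (B) by series/parallel combination:
  Rp1 = R1 ‖ R2 ‖ R3 (parallel, all between nodes 0 and 1) = 1/(1/15 + 1/2.2 + 1/3600) = 1.918 Ω
R_th = 1.918 Ω
I_n = V_th/R_th = 0.6392/1.918 = 0.3333 A, and R_n = R_th = 1.918 Ω

Final answer: I_n = 0.3333 A, R_n = 1.918 Ω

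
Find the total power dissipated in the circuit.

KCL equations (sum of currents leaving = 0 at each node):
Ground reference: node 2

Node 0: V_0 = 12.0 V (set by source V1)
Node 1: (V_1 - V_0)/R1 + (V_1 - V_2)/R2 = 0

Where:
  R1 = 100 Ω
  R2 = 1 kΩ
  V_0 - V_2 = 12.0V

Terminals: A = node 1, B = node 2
Nodal analysis, taking node 2 as the 0 V reference.
Source V1 fixes V_0 = 12 V.
KCL at each unknown node (sum of currents leaving = 0; resistances in Ω):
  Node 1: (V_1 - 12)/100 + (V_1 - 0)/1000 = 0
Collecting terms: 0.011 × V_1 = 0.12  =>  V_1 = 10.91 V
Power in each resistor, P = (ΔV)²/R:
  P_R1 = (12 - 10.91)²/100 = 0.0119 W
  P_R2 = (10.91 - 0)²/1000 = 0.119 W
P_total = P_R1 + P_R2 = 0.1309 W

Final answer: 0.1309 W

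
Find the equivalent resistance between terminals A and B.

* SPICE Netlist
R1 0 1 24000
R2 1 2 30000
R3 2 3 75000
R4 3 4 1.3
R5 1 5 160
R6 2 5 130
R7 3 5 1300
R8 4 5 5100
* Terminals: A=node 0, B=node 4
The network is not a plain series/parallel combination. Inject a 1 A test current into terminal A (node 0) and return it from terminal B (node 4); then R_eq = V_A / (1 A).
Nodal analysis, taking node 4 as the 0 V reference.
Current source I_test pushes 1 A into node 0 and draws it out of node 4.
KCL at each unknown node (sum of currents leaving = 0; resistances in Ω):
  Node 0: (V_0 - V_1)/24000 - 1 = 0
  Node 1: (V_1 - V_0)/24000 + (V_1 - V_2)/30000 + (V_1 - V_5)/160 = 0
  Node 2: (V_2 - V_1)/30000 + (V_2 - V_3)/75000 + (V_2 - V_5)/130 = 0
  Node 3: (V_3 - V_2)/75000 + (V_3 - 0)/1.3 + (V_3 - V_5)/1300 = 0
  Node 5: (V_5 - V_1)/160 + (V_5 - V_2)/130 + (V_5 - V_3)/1300 + (V_5 - 0)/5100 = 0
Collecting terms (coefficients in siemens):
  0.00004167·V_0 - 0.00004167·V_1 = 1
  0.006325·V_1 - 0.00004167·V_0 - 0.00003333·V_2 - 0.00625·V_5 = 0
  0.007739·V_2 - 0.00003333·V_1 - 0.00001333·V_3 - 0.007692·V_5 = 0
  0.77·V_3 - 0.00001333·V_2 - 0.0007692·V_5 = 0
  0.01491·V_5 - 0.00625·V_1 - 0.007692·V_2 - 0.0007692·V_3 = 0
Solving these 5 simultaneous equations (Gaussian elimination) gives:
  V_0 = 25180 V, V_1 = 1182 V, V_2 = 1022 V, V_3 = 1.039 V
  V_5 = 1023 V
R_eq = V_0 / 1 A = 25180 Ω = 25.18 kΩ

Final answer: 25.18 kΩ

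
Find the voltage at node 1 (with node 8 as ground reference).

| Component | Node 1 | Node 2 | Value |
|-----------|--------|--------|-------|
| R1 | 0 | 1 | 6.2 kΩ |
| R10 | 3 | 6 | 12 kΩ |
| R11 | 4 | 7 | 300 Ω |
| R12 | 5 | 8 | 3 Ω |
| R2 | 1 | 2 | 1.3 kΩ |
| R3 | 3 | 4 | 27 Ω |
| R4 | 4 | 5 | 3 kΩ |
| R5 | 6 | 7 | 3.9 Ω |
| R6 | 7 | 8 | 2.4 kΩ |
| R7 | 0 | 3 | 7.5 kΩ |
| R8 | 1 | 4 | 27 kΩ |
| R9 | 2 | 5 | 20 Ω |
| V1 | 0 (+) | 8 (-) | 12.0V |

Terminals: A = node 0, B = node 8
Nodal analysis, taking node 8 as the 0 V reference.
Source V1 fixes V_0 = 12 V.
KCL at each unknown node (sum of currents leaving = 0; resistances in Ω):
  Node 1: (V_1 - 12)/6200 + (V_1 - V_2)/1300 + (V_1 - V_4)/27000 = 0
  Node 2: (V_2 - V_1)/1300 + (V_2 - V_5)/20 = 0
  Node 3: (V_3 - V_4)/27 + (V_3 - 12)/7500 + (V_3 - V_6)/12000 = 0
  Node 4: (V_4 - V_3)/27 + (V_4 - V_5)/3000 + (V_4 - V_1)/27000 + (V_4 - V_7)/300 = 0
  Node 5: (V_5 - V_4)/3000 + (V_5 - V_2)/20 + (V_5 - 0)/3 = 0
  Node 6: (V_6 - V_7)/3.9 + (V_6 - V_3)/12000 = 0
  Node 7: (V_7 - V_6)/3.9 + (V_7 - 0)/2400 + (V_7 - V_4)/300 = 0
Collecting terms (coefficients in siemens):
  0.0009676·V_1 - 0.0007692·V_2 - 0.00003704·V_4 = 0.001935
  0.05077·V_2 - 0.0007692·V_1 - 0.05·V_5 = 0
  0.03725·V_3 - 0.03704·V_4 - 0.00008333·V_6 = 0.0016
  0.04074·V_4 - 0.00003704·V_1 - 0.03704·V_3 - 0.0003333·V_5 - 0.003333·V_7 = 0
  0.3837·V_5 - 0.05·V_2 - 0.0003333·V_4 = 0
  0.2565·V_6 - 0.00008333·V_3 - 0.2564·V_7 = 0
  0.2602·V_7 - 0.003333·V_4 - 0.2564·V_6 = 0
Solving these 7 simultaneous equations (Gaussian elimination) gives:
  V_1 = 2.104 V, V_2 = 0.03846 V, V_3 = 1.95 V, V_4 = 1.914 V
  V_5 = 0.006675 V, V_6 = 1.707 V, V_7 = 1.707 V
The requested potential is V_1 = 2.104 V.

Final answer: V_1 = 2.104 V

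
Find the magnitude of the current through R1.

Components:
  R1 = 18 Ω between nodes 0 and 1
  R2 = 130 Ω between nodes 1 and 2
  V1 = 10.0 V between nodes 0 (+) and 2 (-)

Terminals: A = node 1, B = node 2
Nodal analysis, taking node 2 as the 0 V reference.
Source V1 fixes V_0 = 10 V.
KCL at each unknown node (sum of currents leaving = 0; resistances in Ω):
  Node 1: (V_1 - 10)/18 + (V_1 - 0)/130 = 0
Collecting terms: 0.06325 × V_1 = 0.5556  =>  V_1 = 8.784 V
I_R1 = (V_0 - V_1)/R1 = (10 - 8.784)/18 = 0.06757 A
|I_R1| = 0.06757 A

Final answer: |I_R1| = 0.06757 A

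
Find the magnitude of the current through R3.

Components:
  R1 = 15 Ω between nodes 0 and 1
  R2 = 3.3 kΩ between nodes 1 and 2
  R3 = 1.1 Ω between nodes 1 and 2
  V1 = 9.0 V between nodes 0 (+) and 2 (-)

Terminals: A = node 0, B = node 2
Nodal analysis, taking node 2 as the 0 V reference.
Source V1 fixes V_0 = 9 V.
KCL at each unknown node (sum of currents leaving = 0; resistances in Ω):
  Node 1: (V_1 - 9)/15 + (V_1 - 0)/3300 + (V_1 - 0)/1.1 = 0
Collecting terms: 0.9761 × V_1 = 0.6  =>  V_1 = 0.6147 V
I_R3 = (V_1 - V_2)/R3 = (0.6147 - 0)/1.1 = 0.5588 A
|I_R3| = 0.5588 A

Final answer: |I_R3| = 0.5588 A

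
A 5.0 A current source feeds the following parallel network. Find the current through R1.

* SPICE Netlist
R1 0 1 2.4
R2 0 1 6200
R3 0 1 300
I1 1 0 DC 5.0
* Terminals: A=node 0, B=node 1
All resistors sit directly between nodes 0 and 1, so they are in parallel and share one voltage V; the full source current 5 A splits among them.
1/R_par = 1/2.4 + 1/6200 + 1/300 = 0.4202 S  =>  R_par = 2.38 Ω
V = I × R_par = 5 × 2.38 = 11.9 V
I_R1 = V/R1 = 11.9/2.4 = 4.958 A

Final answer: 4.958 A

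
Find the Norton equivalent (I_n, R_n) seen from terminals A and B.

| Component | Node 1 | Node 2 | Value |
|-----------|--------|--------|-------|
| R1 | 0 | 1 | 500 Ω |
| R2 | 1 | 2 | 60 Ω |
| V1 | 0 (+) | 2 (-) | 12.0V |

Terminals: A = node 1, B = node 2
Find the Thévenin equivalent first; then I_n = V_th/R_th and R_n = R_th.
Step 1 — V_th is the open-circuit voltage V_A - V_B (nothing connected across the terminals).
Nodal analysis, taking node 2 as the 0 V reference.
Source V1 fixes V_0 = 12 V.
KCL at each unknown node (sum of currents leaving = 0; resistances in Ω):
  Node 1: (V_1 - 12)/500 + (V_1 - 0)/60 = 0
Collecting terms: 0.01867 × V_1 = 0.024  =>  V_1 = 1.286 V
V_th = V_1 - V_2 = 1.286 - 0 = 1.286 V
Step 2 — R_th: zero the source — replace V1 by a short circuit (node 2 merges into node 0) — and find the resistance seen between A (node 1) and B (node 0).
Reduce the network between node 1 (A) and node 0 (B) by series/parallel combination:
  Rp1 = R1 ‖ R2 (parallel, both between nodes 0 and 1) = 1/(1/500 + 1/60) = 53.57 Ω
R_th = 53.57 Ω
I_n = V_th/R_th = 1.286/53.57 = 0.024 A, and R_n = R_th = 53.57 Ω

Final answer: I_n = 0.024 A, R_n = 53.57 Ω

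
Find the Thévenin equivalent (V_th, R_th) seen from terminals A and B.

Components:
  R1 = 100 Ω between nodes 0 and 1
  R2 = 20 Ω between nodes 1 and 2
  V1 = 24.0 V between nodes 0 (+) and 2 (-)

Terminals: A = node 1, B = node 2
Step 1 — V_th is the open-circuit voltage V_A - V_B (nothing connected across the terminals).
Nodal analysis, taking node 2 as the 0 V reference.
Source V1 fixes V_0 = 24 V.
KCL at each unknown node (sum of currents leaving = 0; resistances in Ω):
  Node 1: (V_1 - 24)/100 + (V_1 - 0)/20 = 0
Collecting terms: 0.06 × V_1 = 0.24  =>  V_1 = 4 V
V_th = V_1 - V_2 = 4 - 0 = 4 V
Step 2 — R_th: zero the source — replace V1 by a short circuit (node 2 merges into node 0) — and find the resistance seen between A (node 1) and B (node 0).
Reduce the network between node 1 (A) and node 0 (B) by series/parallel combination:
  Rp1 = R1 ‖ R2 (parallel, both between nodes 0 and 1) = 1/(1/100 + 1/20) = 16.67 Ω
R_th = 16.67 Ω

Final answer: V_th = 4 V, R_th = 16.67 Ω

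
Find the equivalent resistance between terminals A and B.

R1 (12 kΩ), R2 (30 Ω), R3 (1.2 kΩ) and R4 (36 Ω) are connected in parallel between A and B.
Reduce the network between node 0 (A) and node 1 (B) by series/parallel combination:
  Rp1 = R1 ‖ R2 ‖ R3 ‖ R4 (parallel, all between nodes 0 and 1) = 1/(1/12000 + 1/30 + 1/1200 + 1/36) = 16.12 Ω
R_eq = 16.12 Ω

Final answer: 16.12 Ω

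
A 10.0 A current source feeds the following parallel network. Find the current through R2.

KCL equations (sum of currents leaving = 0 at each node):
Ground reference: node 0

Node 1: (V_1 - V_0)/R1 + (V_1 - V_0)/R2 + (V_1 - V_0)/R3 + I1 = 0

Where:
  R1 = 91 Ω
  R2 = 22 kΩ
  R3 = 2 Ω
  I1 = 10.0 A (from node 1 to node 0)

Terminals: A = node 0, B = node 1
All resistors sit directly between nodes 0 and 1, so they are in parallel and share one voltage V; the full source current 10 A splits among them.
1/R_par = 1/91 + 1/22000 + 1/2 = 0.511 S  =>  R_par = 1.957 Ω
V = I × R_par = 10 × 1.957 = 19.57 V
I_R2 = V/R2 = 19.57/22000 = 0.0008895 A

Final answer: 0.0008895 A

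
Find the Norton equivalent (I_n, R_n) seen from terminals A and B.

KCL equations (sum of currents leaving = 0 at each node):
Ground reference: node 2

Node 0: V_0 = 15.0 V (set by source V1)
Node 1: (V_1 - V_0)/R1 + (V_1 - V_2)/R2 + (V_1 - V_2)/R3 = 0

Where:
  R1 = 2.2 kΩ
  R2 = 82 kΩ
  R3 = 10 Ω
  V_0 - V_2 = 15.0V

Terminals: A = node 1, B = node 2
Find the Thévenin equivalent first; then I_n = V_th/R_th and R_n = R_th.
Step 1 — V_th is the open-circuit voltage V_A - V_B (nothing connected across the terminals).
Nodal analysis, taking node 2 as the 0 V reference.
Source V1 fixes V_0 = 15 V.
KCL at each unknown node (sum of currents leaving = 0; resistances in Ω):
  Node 1: (V_1 - 15)/2200 + (V_1 - 0)/82000 + (V_1 - 0)/10 = 0
Collecting terms: 0.1005 × V_1 = 0.006818  =>  V_1 = 0.06787 V
V_th = V_1 - V_2 = 0.06787 - 0 = 0.06787 V
Step 2 — R_th: zero the source — replace V1 by a short circuit (node 2 merges into node 0) — and find the resistance seen between A (node 1) and B (node 0).
Reduce the network between node 1 (A) and node 0 (B) by series/parallel combination:
  Rp1 = R1 ‖ R2 ‖ R3 (parallel, all between nodes 0 and 1) = 1/(1/2200 + 1/82000 + 1/10) = 9.954 Ω
R_th = 9.954 Ω
I_n = V_th/R_th = 0.06787/9.954 = 0.006818 A, and R_n = R_th = 9.954 Ω

Final answer: I_n = 0.006818 A, R_n = 9.954 Ω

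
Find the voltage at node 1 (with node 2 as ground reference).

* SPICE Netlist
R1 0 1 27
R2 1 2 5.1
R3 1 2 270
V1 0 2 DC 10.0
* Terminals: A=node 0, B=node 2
Nodal analysis, taking node 2 as the 0 V reference.
Source V1 fixes V_0 = 10 V.
KCL at each unknown node (sum of currents leaving = 0; resistances in Ω):
  Node 1: (V_1 - 10)/27 + (V_1 - 0)/5.1 + (V_1 - 0)/270 = 0
Collecting terms: 0.2368 × V_1 = 0.3704  =>  V_1 = 1.564 V
The requested potential is V_1 = 1.564 V.

Final answer: V_1 = 1.564 V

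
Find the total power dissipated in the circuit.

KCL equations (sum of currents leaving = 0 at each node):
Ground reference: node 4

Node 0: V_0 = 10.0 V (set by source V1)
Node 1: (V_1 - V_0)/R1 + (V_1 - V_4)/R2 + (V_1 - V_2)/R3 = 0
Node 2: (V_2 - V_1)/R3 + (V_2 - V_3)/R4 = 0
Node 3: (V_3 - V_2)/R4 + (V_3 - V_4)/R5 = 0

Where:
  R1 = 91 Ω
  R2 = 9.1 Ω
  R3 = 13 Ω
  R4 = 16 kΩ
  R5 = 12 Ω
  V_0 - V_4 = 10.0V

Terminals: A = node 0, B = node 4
Nodal analysis, taking node 4 as the 0 V reference.
Source V1 fixes V_0 = 10 V.
KCL at each unknown node (sum of currents leaving = 0; resistances in Ω):
  Node 1: (V_1 - 10)/91 + (V_1 - 0)/9.1 + (V_1 - V_2)/13 = 0
  Node 2: (V_2 - V_1)/13 + (V_2 - V_3)/16000 = 0
  Node 3: (V_3 - V_2)/16000 + (V_3 - 0)/12 = 0
Collecting terms (coefficients in siemens):
  0.1978·V_1 - 0.07692·V_2 = 0.1099
  0.07699·V_2 - 0.07692·V_1 - 0.0000625·V_3 = 0
  0.0834·V_3 - 0.0000625·V_2 = 0
Solving these 3 simultaneous equations (Gaussian elimination) gives:
  V_1 = 0.9086 V, V_2 = 0.9079 V, V_3 = 0.0006804 V
Power in each resistor, P = (ΔV)²/R:
  P_R1 = (10 - 0.9086)²/91 = 0.9083 W
  P_R2 = (0.9086 - 0)²/9.1 = 0.09072 W
  P_R3 = (0.9086 - 0.9079)²/13 = 0.00000004179 W
  P_R4 = (0.9079 - 0.0006804)²/16000 = 0.00005144 W
  P_R5 = (0.0006804 - 0)²/12 = 0.00000003858 W
P_total = P_R1 + P_R2 + P_R3 + P_R4 + P_R5 = 0.9991 W

Final answer: 0.9991 W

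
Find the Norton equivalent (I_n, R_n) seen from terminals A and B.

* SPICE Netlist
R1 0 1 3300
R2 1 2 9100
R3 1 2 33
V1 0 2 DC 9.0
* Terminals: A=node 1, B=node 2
Find the Thévenin equivalent first; then I_n = V_th/R_th and R_n = R_th.
Step 1 — V_th is the open-circuit voltage V_A - V_B (nothing connected across the terminals).
Nodal analysis, taking node 2 as the 0 V reference.
Source V1 fixes V_0 = 9 V.
KCL at each unknown node (sum of currents leaving = 0; resistances in Ω):
  Node 1: (V_1 - 9)/3300 + (V_1 - 0)/9100 + (V_1 - 0)/33 = 0
Collecting terms: 0.03072 × V_1 = 0.002727  =>  V_1 = 0.08879 V
V_th = V_1 - V_2 = 0.08879 - 0 = 0.08879 V
Step 2 — R_th: zero the source — replace V1 by a short circuit (node 2 merges into node 0) — and find the resistance seen between A (node 1) and B (node 0).
Reduce the network between node 1 (A) and node 0 (B) by series/parallel combination:
  Rp1 = R1 ‖ R2 ‖ R3 (parallel, all between nodes 0 and 1) = 1/(1/3300 + 1/9100 + 1/33) = 32.56 Ω
R_th = 32.56 Ω
I_n = V_th/R_th = 0.08879/32.56 = 0.002727 A, and R_n = R_th = 32.56 Ω

Final answer: I_n = 0.002727 A, R_n = 32.56 Ω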